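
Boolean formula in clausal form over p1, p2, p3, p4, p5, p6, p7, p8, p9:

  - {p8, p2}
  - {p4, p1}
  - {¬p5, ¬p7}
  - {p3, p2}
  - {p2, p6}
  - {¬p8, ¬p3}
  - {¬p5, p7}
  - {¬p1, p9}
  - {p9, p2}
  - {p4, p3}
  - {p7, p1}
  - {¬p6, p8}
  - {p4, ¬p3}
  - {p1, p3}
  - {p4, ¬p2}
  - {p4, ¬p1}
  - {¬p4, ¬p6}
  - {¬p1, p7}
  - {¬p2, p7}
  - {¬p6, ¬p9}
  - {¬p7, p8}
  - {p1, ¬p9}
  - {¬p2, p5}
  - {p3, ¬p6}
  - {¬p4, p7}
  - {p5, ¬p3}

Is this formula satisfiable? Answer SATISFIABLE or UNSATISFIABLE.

UNSATISFIABLE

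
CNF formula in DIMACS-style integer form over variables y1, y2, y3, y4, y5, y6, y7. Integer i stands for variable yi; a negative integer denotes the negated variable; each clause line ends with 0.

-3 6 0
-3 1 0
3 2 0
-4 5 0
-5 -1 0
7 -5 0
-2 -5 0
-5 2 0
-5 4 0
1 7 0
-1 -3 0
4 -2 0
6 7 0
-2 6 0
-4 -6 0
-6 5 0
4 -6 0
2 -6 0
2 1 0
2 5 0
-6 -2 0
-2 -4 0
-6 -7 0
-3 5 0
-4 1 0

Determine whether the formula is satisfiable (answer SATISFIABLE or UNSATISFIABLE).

UNSATISFIABLE

y2 = True:
  propagation gives y5=False, y4=False; an empty clause results — contradiction.
y2 = False:
  propagation gives y3=True, y6=True; an empty clause results — contradiction.
Every branch closes, so no satisfying assignment exists.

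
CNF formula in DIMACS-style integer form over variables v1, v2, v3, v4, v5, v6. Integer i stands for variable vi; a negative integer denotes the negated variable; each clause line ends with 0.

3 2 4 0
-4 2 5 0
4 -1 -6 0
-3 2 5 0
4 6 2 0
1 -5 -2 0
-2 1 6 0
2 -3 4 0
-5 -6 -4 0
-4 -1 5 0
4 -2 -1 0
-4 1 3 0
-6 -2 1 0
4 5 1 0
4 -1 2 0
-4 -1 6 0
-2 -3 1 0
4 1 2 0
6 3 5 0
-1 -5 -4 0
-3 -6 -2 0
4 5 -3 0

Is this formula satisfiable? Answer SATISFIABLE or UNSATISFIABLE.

SATISFIABLE

Try v1 = False.
Set v2 = False and propagate.
  then v4 is forced to True.
  then v5 is forced to True.
  then v6 is forced to False.
  then v3 is forced to True.
Every clause has at least one true literal under this assignment.
So v1 = F  v2 = F  v3 = T  v4 = T  v5 = T  v6 = F is a satisfying assignment.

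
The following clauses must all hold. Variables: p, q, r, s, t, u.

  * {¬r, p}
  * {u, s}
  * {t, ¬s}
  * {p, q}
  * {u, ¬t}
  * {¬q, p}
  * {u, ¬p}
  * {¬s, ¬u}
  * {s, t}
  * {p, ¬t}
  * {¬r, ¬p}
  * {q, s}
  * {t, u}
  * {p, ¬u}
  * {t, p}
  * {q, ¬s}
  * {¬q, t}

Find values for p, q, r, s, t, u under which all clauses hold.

p=1, q=1, r=0, s=0, t=1, u=1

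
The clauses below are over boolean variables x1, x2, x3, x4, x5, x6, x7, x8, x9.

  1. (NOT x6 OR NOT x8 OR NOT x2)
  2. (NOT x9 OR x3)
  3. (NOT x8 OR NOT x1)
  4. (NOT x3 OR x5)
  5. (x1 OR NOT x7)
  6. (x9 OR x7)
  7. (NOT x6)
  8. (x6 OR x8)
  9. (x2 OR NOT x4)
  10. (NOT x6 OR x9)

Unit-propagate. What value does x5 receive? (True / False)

True

(NOT x6) is a unit clause: x6 = False.
From (x8 OR x6) and x6 = False: x8 = True.
(NOT x1 OR NOT x8) with x8 = True leaves only NOT x1, so x1 = False.
(NOT x7 OR x1): since x1 = False, the clause reduces to (NOT x7). x7 = False.
(x7 OR x9) with x7 = False leaves only x9, so x9 = True.
In (x3 OR NOT x9), NOT x9 is now false; x3 must hold, so x3 = True.
(x5 OR NOT x3): since x3 = True, the clause reduces to (x5). x5 = True.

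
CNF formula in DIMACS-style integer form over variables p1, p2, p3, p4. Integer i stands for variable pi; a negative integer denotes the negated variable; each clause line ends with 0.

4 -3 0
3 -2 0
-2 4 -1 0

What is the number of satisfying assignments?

Satisfying assignments:
  p1=0 p2=0 p3=0 p4=0
  p1=0 p2=0 p3=0 p4=1
  p1=0 p2=0 p3=1 p4=1
  p1=0 p2=1 p3=1 p4=1
  p1=1 p2=0 p3=0 p4=0
  p1=1 p2=0 p3=0 p4=1
  p1=1 p2=0 p3=1 p4=1
  p1=1 p2=1 p3=1 p4=1
Count: 8.

8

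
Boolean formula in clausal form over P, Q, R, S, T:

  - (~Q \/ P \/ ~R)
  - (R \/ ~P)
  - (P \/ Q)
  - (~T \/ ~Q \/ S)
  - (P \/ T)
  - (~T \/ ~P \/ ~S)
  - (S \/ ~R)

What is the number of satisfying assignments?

3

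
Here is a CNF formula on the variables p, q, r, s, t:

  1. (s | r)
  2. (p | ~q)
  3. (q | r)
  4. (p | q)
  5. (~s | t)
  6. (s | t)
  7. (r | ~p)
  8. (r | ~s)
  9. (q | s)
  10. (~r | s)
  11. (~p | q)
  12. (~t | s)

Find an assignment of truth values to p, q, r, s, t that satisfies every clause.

p=True  q=True  r=True  s=True  t=True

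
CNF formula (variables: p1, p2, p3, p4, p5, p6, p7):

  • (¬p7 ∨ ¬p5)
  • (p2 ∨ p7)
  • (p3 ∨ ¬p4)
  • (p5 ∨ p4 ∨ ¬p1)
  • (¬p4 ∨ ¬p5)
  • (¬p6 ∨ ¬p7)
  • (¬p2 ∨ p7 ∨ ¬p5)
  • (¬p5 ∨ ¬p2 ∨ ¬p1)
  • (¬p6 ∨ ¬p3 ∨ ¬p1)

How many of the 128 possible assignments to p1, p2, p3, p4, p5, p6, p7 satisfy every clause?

Split on p5, then p7.
  p5=T, p7=T: a clause becomes empty — 0.
  p5=T, p7=F: a clause becomes empty — 0.
  p5=F, p7=T: p2 free; 4 ways for (p1,p3,p4,p6) × 2^1 = 8.
  p5=F, p7=F: 7 of the 32 assignments to (p1,p2,p3,p4,p6) work.
Total: 0 + 0 + 8 + 7 = 15.

15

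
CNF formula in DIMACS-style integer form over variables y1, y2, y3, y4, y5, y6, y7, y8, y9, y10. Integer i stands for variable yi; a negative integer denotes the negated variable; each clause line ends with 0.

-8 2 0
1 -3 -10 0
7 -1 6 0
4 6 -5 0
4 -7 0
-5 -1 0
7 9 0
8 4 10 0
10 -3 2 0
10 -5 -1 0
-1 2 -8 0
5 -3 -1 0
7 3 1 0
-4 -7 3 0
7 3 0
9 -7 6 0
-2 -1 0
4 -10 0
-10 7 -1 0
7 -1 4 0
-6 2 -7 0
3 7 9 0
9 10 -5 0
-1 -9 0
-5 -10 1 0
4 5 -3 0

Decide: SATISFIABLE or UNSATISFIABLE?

SATISFIABLE

Branch on y1: take y1 = False.
Set y2 = True and propagate.
Branch on y3: take y3 = True.
  then y10 is forced to False.
For the remaining variables, y4 = True, y5 = False, y6 = True, y7 = True, y8 = False, y9 = False works.
So y1=False, y2=True, y3=True, y4=True, y5=False, y6=True, y7=True, y8=False, y9=False, y10=False is a satisfying assignment.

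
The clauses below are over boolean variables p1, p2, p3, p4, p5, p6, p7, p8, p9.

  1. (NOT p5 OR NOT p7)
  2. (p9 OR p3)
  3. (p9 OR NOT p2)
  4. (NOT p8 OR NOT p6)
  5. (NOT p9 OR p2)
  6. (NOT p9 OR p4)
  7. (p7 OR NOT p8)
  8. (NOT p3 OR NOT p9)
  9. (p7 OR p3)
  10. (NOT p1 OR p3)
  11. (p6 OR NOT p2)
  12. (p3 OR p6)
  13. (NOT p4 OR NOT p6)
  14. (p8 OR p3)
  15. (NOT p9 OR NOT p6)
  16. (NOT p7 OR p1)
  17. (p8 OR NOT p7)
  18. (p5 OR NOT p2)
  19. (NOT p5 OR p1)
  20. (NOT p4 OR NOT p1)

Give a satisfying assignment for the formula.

Branch on p1: take p1 = False.
  then p7 is forced to False.
  then p8 is forced to False.
  then p3 is forced to True.
  then p9 is forced to False.
  then p2 is forced to False.
  then p5 is forced to False.
Set p4 = False and propagate.
p6 is now unconstrained; take p6 = True.
Check each clause:
  1. (NOT p7 OR NOT p5) — NOT p7 is true.
  2. (p3 OR p9) — p3 is true.
  3. (p9 OR NOT p2) — NOT p2 is true.
  4. (NOT p8 OR NOT p6) — NOT p8 is true.
  5. (p2 OR NOT p9) — NOT p9 is true.
  6. (NOT p9 OR p4) — NOT p9 is true.
  7. (NOT p8 OR p7) — NOT p8 is true.
  8. (NOT p3 OR NOT p9) — NOT p9 is true.
  9. (p3 OR p7) — p3 is true.
  10. (p3 OR NOT p1) — p3 is true.
  11. (p6 OR NOT p2) — NOT p2 is true.
  12. (p6 OR p3) — p3 is true.
  13. (NOT p4 OR NOT p6) — NOT p4 is true.
  14. (p3 OR p8) — p3 is true.
  15. (NOT p6 OR NOT p9) — NOT p9 is true.
  16. (p1 OR NOT p7) — NOT p7 is true.
  17. (p8 OR NOT p7) — NOT p7 is true.
  18. (NOT p2 OR p5) — NOT p2 is true.
  19. (p1 OR NOT p5) — NOT p5 is true.
  20. (NOT p4 OR NOT p1) — NOT p4 is true.

p1=0  p2=0  p3=1  p4=0  p5=0  p6=1  p7=0  p8=0  p9=0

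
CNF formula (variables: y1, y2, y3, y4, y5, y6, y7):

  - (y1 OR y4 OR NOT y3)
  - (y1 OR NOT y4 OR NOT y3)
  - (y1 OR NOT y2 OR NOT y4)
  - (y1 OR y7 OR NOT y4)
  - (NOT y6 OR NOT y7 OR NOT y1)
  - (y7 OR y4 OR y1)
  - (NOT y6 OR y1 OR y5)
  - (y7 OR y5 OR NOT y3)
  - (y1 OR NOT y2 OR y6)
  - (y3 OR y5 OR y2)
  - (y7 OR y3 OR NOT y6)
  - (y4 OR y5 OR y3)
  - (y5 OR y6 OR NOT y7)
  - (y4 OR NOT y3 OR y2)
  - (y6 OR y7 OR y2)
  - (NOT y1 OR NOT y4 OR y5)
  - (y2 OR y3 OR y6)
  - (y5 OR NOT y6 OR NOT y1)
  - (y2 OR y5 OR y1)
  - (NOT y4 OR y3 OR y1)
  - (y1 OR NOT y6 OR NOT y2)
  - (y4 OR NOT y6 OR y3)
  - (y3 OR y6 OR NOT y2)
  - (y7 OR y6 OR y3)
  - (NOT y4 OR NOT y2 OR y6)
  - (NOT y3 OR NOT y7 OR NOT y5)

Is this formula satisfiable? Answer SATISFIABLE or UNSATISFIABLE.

SATISFIABLE

Try y1 = True.
Branch on y2: take y2 = True.
Branch on y3: take y3 = True.
The remaining clauses are satisfied by y4 = True, y5 = True, y6 = True, y7 = False.
So y1 = T, y2 = T, y3 = T, y4 = T, y5 = T, y6 = T, y7 = F is a satisfying assignment.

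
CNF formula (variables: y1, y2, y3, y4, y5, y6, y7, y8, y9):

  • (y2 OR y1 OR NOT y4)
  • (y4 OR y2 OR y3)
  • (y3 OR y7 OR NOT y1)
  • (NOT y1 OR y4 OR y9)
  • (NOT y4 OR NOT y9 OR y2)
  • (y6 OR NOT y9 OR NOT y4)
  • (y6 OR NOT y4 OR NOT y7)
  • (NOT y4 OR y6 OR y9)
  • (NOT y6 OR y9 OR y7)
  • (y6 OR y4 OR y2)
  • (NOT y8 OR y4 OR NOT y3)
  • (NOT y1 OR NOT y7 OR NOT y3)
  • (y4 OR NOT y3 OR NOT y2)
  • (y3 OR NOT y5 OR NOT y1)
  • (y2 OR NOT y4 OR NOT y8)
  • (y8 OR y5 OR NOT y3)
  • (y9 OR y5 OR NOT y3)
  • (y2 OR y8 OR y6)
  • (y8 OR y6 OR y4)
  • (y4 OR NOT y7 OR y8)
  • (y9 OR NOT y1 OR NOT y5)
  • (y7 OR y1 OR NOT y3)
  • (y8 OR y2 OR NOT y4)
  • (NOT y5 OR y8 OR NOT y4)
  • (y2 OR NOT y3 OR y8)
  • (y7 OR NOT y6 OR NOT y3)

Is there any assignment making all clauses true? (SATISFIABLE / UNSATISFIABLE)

Branch on y1: take y1 = True.
Branch on y2: take y2 = True.
Set y3 = False and propagate.
  then y7 is forced to True.
  then y5 is forced to False.
For the remaining variables, y4 = True, y6 = True, y8 = True, y9 = False works.
So y1 = T, y2 = T, y3 = F, y4 = T, y5 = F, y6 = T, y7 = T, y8 = T, y9 = F is a satisfying assignment.

SATISFIABLE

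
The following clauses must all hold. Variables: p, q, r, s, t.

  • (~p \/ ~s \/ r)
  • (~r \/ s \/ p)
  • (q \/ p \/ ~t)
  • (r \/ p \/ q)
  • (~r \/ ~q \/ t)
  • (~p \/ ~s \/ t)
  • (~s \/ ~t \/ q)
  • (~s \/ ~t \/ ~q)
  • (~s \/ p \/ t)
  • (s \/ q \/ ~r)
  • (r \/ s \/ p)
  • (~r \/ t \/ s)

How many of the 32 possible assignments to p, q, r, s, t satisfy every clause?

5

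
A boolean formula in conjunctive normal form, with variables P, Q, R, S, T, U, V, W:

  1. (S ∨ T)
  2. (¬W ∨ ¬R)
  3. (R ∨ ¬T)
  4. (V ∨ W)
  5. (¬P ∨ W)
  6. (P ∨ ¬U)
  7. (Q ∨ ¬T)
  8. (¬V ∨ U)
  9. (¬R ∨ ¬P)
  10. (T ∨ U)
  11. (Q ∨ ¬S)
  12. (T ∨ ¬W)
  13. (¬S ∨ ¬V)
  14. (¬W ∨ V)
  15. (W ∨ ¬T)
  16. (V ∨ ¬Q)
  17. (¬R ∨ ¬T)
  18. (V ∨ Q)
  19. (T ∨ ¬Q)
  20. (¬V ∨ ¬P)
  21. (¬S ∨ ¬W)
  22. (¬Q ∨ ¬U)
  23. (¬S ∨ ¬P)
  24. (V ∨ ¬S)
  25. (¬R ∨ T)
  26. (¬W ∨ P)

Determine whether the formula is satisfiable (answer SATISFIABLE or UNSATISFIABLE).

UNSATISFIABLE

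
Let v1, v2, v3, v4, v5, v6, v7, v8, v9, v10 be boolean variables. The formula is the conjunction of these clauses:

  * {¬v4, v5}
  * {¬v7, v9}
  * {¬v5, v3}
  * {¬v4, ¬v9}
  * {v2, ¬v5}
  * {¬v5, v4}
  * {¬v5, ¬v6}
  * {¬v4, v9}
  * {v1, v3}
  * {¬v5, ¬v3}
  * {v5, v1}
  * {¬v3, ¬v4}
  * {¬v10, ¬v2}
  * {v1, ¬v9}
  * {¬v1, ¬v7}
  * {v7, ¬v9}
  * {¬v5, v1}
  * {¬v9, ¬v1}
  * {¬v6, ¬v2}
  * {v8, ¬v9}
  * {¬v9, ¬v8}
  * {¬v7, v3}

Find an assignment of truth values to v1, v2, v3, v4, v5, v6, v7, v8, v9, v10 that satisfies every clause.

v1=T, v2=F, v3=T, v4=F, v5=F, v6=T, v7=F, v8=F, v9=F, v10=F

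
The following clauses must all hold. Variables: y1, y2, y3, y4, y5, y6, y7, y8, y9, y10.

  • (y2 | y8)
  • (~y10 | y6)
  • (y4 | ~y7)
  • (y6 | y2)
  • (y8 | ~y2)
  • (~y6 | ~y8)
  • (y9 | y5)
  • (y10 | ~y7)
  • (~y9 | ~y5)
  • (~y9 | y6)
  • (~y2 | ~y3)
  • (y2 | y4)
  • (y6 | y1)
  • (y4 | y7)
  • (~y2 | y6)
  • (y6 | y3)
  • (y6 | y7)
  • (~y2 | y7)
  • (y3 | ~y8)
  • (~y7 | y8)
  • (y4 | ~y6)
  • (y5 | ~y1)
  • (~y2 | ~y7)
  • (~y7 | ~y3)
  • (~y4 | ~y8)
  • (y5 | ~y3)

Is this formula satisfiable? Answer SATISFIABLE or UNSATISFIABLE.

UNSATISFIABLE

y6 = True:
  propagation gives y8=False, y2=True; an empty clause results — contradiction.
y6 = False:
  propagation gives y10=False, y2=True; an empty clause results — contradiction.
Every branch closes, so no satisfying assignment exists.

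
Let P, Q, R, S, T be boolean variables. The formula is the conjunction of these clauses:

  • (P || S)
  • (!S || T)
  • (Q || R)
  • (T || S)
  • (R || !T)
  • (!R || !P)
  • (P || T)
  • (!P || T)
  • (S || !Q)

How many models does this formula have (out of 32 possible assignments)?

2

The models are:
  P=0 Q=0 R=1 S=1 T=1
  P=0 Q=1 R=1 S=1 T=1
Count: 2.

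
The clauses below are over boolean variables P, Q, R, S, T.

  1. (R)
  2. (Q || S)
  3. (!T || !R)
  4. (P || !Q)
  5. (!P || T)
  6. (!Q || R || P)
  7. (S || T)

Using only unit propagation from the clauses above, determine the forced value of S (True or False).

(R) is a unit clause: R = True.
(!T || !R) with R = True leaves only !T, so T = False.
From (T || !P) and T = False: P = False.
(P || !Q): since P = False, the clause reduces to (!Q). Q = False.
(S || Q): since Q = False, the clause reduces to (S). S = True.

True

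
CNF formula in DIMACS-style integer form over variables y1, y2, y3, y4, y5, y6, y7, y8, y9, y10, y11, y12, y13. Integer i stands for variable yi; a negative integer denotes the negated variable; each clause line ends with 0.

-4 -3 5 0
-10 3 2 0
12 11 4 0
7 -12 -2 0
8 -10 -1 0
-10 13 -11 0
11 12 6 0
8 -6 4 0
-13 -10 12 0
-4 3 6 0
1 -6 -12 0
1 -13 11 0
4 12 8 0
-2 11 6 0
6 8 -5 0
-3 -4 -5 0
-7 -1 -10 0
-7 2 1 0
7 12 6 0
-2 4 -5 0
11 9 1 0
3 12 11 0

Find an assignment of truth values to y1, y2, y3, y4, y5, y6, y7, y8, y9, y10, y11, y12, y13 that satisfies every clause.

y8 occurs only positively in the remaining clauses — set y8 = True.
y9 occurs only positively in the remaining clauses — set y9 = True.
Branch on y1: take y1 = True.
Try y2 = False.
The remaining clauses are satisfied by y3 = False, y4 = False, y5 = True, y6 = False, y7 = False, y10 = False, y11 = False, y12 = True, y13 = False.
Check each clause:
  1. {y5, ¬y3, ¬y4} — y5 is true.
  2. {y2, y3, ¬y10} — ¬y10 is true.
  3. {y12, y4, y11} — y12 is true.
  4. {y7, ¬y12, ¬y2} — ¬y2 is true.
  5. {¬y10, y8, ¬y1} — y8 is true.
  6. {¬y10, y13, ¬y11} — ¬y11 is true.
  7. {y12, y11, y6} — y12 is true.
  8. {y8, ¬y6, y4} — y8 is true.
  9. {¬y13, y12, ¬y10} — ¬y13 is true.
  10. {y6, y3, ¬y4} — ¬y4 is true.
  11. {¬y6, y1, ¬y12} — y1 is true.
  12. {¬y13, y1, y11} — y1 is true.
  13. {y12, y4, y8} — y8 is true.
  14. {¬y2, y11, y6} — ¬y2 is true.
  15. {y6, y8, ¬y5} — y8 is true.
  16. {¬y3, ¬y4, ¬y5} — ¬y4 is true.
  17. {¬y7, ¬y1, ¬y10} — ¬y7 is true.
  18. {y2, y1, ¬y7} — ¬y7 is true.
  19. {y7, y12, y6} — y12 is true.
  20. {y4, ¬y5, ¬y2} — ¬y2 is true.
  21. {y1, y9, y11} — y9 is true.
  22. {y11, y3, y12} — y12 is true.

y1=True, y2=False, y3=False, y4=False, y5=True, y6=False, y7=False, y8=True, y9=True, y10=False, y11=False, y12=True, y13=False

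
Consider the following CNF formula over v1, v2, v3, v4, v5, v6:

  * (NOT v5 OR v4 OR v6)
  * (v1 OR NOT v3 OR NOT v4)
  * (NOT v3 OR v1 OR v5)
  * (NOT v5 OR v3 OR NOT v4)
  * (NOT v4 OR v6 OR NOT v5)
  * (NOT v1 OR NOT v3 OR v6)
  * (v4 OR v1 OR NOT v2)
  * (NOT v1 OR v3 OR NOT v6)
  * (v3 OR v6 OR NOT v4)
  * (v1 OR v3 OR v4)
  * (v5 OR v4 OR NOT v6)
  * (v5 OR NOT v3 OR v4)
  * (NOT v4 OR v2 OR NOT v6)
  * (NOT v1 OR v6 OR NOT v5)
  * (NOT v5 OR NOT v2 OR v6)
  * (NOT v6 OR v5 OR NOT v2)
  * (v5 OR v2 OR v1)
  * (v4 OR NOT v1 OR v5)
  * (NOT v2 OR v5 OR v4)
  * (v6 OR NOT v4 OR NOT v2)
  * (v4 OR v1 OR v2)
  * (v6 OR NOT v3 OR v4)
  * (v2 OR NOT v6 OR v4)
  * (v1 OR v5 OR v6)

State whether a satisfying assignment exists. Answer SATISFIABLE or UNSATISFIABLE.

SATISFIABLE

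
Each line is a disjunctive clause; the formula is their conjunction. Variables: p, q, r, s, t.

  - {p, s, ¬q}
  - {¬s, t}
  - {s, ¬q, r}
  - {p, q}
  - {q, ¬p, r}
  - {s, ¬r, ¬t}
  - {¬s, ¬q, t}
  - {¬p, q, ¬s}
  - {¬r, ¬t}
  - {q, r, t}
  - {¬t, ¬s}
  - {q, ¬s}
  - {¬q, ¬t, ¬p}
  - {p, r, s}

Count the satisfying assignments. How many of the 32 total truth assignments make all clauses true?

2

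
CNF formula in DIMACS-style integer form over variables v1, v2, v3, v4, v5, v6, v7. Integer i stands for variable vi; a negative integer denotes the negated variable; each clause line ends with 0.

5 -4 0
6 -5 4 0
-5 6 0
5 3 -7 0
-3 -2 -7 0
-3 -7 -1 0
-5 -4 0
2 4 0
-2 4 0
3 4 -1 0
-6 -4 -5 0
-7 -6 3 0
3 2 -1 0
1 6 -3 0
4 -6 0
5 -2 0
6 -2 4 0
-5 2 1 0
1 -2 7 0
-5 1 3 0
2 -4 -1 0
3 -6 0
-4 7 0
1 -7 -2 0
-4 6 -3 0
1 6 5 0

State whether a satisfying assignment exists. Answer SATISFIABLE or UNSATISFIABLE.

v4 = True:
  propagation gives v5=True; an empty clause results — contradiction.
v4 = False:
  propagation gives v2=True; an empty clause results — contradiction.
Every branch closes, so no satisfying assignment exists.

UNSATISFIABLE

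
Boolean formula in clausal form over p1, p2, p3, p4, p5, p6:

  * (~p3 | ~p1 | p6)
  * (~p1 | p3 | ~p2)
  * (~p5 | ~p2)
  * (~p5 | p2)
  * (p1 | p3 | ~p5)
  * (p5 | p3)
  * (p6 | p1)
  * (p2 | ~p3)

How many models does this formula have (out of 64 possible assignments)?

The models are:
  p1=0 p2=1 p3=1 p4=0 p5=0 p6=1
  p1=0 p2=1 p3=1 p4=1 p5=0 p6=1
  p1=1 p2=1 p3=1 p4=0 p5=0 p6=1
  p1=1 p2=1 p3=1 p4=1 p5=0 p6=1
Count: 4.

4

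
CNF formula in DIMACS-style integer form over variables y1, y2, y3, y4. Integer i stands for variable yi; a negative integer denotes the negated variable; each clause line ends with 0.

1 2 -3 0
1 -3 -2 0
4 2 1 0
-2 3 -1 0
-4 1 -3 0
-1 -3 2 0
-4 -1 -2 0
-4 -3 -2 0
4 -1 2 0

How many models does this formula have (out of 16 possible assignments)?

Satisfying assignments:
  y1=0 y2=0 y3=0 y4=1
  y1=0 y2=1 y3=0 y4=0
  y1=0 y2=1 y3=0 y4=1
  y1=1 y2=0 y3=0 y4=1
  y1=1 y2=1 y3=1 y4=0
Count: 5.

5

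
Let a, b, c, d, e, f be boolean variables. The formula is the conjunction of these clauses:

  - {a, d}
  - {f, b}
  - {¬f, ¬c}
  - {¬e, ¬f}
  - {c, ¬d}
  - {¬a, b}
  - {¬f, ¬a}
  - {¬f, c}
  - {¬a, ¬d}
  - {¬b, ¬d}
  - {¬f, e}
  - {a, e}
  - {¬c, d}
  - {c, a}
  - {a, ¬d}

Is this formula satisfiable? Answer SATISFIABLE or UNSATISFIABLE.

SATISFIABLE

Branch on a: take a = True.
  then b is forced to True.
  then f is forced to False.
  then d is forced to False.
  then c is forced to False.
e is now unconstrained; take e = False.
So a = True, b = True, c = False, d = False, e = False, f = False is a satisfying assignment.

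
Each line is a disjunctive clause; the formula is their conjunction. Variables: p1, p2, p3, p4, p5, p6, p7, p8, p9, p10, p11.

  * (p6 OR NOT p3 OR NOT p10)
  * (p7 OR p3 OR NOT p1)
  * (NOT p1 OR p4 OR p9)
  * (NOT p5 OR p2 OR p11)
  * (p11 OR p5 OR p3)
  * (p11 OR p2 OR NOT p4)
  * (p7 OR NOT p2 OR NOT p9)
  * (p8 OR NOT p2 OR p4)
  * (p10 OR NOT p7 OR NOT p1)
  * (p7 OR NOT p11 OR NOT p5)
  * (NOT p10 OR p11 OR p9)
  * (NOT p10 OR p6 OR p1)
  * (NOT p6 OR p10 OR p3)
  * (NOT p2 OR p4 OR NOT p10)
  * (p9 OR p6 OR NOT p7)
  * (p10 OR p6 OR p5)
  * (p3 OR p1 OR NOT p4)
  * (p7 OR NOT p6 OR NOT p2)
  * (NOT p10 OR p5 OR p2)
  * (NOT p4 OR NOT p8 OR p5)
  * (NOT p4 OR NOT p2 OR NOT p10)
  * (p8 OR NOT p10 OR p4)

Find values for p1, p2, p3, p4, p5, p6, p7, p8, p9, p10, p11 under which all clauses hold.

p1=True, p2=False, p3=True, p4=True, p5=True, p6=True, p7=True, p8=True, p9=False, p10=True, p11=True

Check each clause:
  1. (p6 OR NOT p3 OR NOT p10) — p6 is true.
  2. (p3 OR NOT p1 OR p7) — p3 is true.
  3. (NOT p1 OR p9 OR p4) — p4 is true.
  4. (NOT p5 OR p2 OR p11) — p11 is true.
  5. (p5 OR p3 OR p11) — p3 is true.
  6. (NOT p4 OR p2 OR p11) — p11 is true.
  7. (p7 OR NOT p2 OR NOT p9) — p7 is true.
  8. (p4 OR NOT p2 OR p8) — p8 is true.
  9. (NOT p7 OR p10 OR NOT p1) — p10 is true.
  10. (NOT p11 OR p7 OR NOT p5) — p7 is true.
  11. (p11 OR NOT p10 OR p9) — p11 is true.
  12. (p6 OR p1 OR NOT p10) — p1 is true.
  13. (p10 OR p3 OR NOT p6) — p10 is true.
  14. (NOT p2 OR p4 OR NOT p10) — p4 is true.
  15. (NOT p7 OR p9 OR p6) — p6 is true.
  16. (p6 OR p5 OR p10) — p10 is true.
  17. (p3 OR NOT p4 OR p1) — p1 is true.
  18. (NOT p2 OR p7 OR NOT p6) — NOT p2 is true.
  19. (NOT p10 OR p5 OR p2) — p5 is true.
  20. (NOT p4 OR NOT p8 OR p5) — p5 is true.
  21. (NOT p2 OR NOT p10 OR NOT p4) — NOT p2 is true.
  22. (NOT p10 OR p8 OR p4) — p8 is true.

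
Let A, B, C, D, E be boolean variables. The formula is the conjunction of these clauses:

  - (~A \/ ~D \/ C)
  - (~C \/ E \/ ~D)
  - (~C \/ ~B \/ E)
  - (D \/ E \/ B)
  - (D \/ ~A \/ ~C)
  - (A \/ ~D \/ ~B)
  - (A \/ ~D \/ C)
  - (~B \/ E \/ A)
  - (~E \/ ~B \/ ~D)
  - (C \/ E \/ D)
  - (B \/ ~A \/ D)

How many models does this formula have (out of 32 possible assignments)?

7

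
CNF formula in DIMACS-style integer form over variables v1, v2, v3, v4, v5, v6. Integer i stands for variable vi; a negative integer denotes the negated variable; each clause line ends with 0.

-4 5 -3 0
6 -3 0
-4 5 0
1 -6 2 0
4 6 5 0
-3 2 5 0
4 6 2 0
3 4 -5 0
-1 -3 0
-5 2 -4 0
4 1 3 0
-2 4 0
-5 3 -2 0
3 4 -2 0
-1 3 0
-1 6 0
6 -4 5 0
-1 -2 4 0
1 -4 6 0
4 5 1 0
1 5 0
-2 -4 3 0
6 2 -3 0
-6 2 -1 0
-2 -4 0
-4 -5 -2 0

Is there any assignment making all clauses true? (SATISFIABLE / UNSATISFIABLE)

UNSATISFIABLE

v4 = True:
  propagation gives v5=True, v2=True; an empty clause results — contradiction.
v4 = False:
  propagation gives v2=False, v6=True, v1=True; an empty clause results — contradiction.
Every branch closes, so no satisfying assignment exists.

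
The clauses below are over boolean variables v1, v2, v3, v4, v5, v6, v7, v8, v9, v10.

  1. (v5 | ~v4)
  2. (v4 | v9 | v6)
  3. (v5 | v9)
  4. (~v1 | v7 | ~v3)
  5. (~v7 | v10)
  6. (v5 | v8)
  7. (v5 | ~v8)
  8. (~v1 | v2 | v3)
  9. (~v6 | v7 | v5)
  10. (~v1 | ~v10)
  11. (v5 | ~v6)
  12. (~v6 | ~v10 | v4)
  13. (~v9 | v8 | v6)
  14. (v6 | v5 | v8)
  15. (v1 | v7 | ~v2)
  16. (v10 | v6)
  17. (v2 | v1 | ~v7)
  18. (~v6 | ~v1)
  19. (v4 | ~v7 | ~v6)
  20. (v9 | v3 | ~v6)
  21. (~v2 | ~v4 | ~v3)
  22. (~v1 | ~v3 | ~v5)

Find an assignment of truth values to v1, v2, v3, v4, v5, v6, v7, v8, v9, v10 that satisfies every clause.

v1=False, v2=False, v3=True, v4=False, v5=True, v6=False, v7=False, v8=True, v9=True, v10=True

Branch on v1: take v1 = False.
Set v2 = False and propagate.
  then v7 is forced to False.
Try v3 = True.
For the remaining variables, v4 = False, v5 = True, v6 = False, v8 = True, v9 = True, v10 = True works.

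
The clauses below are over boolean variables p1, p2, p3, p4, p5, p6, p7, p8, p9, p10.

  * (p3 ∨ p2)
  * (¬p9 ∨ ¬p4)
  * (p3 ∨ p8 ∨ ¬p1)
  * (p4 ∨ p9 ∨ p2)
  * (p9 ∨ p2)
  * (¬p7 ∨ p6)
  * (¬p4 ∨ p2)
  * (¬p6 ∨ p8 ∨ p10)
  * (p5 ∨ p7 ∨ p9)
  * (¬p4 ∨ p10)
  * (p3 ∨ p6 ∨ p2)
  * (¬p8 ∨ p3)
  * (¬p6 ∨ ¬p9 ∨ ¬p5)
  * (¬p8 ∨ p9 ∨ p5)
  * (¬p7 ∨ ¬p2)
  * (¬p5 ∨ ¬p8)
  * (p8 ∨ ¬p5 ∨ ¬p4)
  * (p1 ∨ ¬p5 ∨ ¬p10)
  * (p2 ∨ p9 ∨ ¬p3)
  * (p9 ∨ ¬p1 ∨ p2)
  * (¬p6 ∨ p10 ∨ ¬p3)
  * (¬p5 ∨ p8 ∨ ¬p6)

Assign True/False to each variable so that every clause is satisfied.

p1=F, p2=F, p3=T, p4=F, p5=F, p6=F, p7=F, p8=F, p9=T, p10=F

Check each clause:
  1. (p3 ∨ p2) — p3 is true.
  2. (¬p4 ∨ ¬p9) — ¬p4 is true.
  3. (p8 ∨ ¬p1 ∨ p3) — p3 is true.
  4. (p4 ∨ p9 ∨ p2) — p9 is true.
  5. (p2 ∨ p9) — p9 is true.
  6. (¬p7 ∨ p6) — ¬p7 is true.
  7. (¬p4 ∨ p2) — ¬p4 is true.
  8. (p10 ∨ p8 ∨ ¬p6) — ¬p6 is true.
  9. (p7 ∨ p5 ∨ p9) — p9 is true.
  10. (p10 ∨ ¬p4) — ¬p4 is true.
  11. (p3 ∨ p2 ∨ p6) — p3 is true.
  12. (¬p8 ∨ p3) — ¬p8 is true.
  13. (¬p5 ∨ ¬p6 ∨ ¬p9) — ¬p6 is true.
  14. (p5 ∨ ¬p8 ∨ p9) — ¬p8 is true.
  15. (¬p2 ∨ ¬p7) — ¬p7 is true.
  16. (¬p5 ∨ ¬p8) — ¬p8 is true.
  17. (¬p5 ∨ ¬p4 ∨ p8) — ¬p5 is true.
  18. (¬p10 ∨ p1 ∨ ¬p5) — ¬p5 is true.
  19. (¬p3 ∨ p9 ∨ p2) — p9 is true.
  20. (p9 ∨ p2 ∨ ¬p1) — p9 is true.
  21. (¬p3 ∨ p10 ∨ ¬p6) — ¬p6 is true.
  22. (p8 ∨ ¬p5 ∨ ¬p6) — ¬p6 is true.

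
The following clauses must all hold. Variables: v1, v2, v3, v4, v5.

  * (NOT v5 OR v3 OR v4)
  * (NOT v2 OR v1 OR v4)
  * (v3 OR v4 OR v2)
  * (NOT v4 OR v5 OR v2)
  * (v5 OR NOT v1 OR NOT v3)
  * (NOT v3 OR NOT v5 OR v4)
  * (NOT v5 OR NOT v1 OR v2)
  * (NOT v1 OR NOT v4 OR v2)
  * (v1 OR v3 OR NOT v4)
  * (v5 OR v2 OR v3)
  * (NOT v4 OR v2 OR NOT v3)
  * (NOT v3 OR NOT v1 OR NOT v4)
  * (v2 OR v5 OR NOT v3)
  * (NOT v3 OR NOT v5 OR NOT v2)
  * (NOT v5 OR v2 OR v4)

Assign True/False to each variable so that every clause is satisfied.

v1 = T, v2 = T, v3 = F, v4 = F, v5 = F

Check each clause:
  1. (NOT v5 OR v4 OR v3) — NOT v5 is true.
  2. (v4 OR v1 OR NOT v2) — v1 is true.
  3. (v3 OR v2 OR v4) — v2 is true.
  4. (NOT v4 OR v2 OR v5) — v2 is true.
  5. (v5 OR NOT v3 OR NOT v1) — NOT v3 is true.
  6. (NOT v3 OR v4 OR NOT v5) — NOT v5 is true.
  7. (NOT v5 OR NOT v1 OR v2) — v2 is true.
  8. (NOT v1 OR NOT v4 OR v2) — v2 is true.
  9. (v1 OR NOT v4 OR v3) — v1 is true.
  10. (v2 OR v3 OR v5) — v2 is true.
  11. (v2 OR NOT v4 OR NOT v3) — v2 is true.
  12. (NOT v4 OR NOT v3 OR NOT v1) — NOT v4 is true.
  13. (NOT v3 OR v2 OR v5) — NOT v3 is true.
  14. (NOT v5 OR NOT v2 OR NOT v3) — NOT v5 is true.
  15. (NOT v5 OR v4 OR v2) — v2 is true.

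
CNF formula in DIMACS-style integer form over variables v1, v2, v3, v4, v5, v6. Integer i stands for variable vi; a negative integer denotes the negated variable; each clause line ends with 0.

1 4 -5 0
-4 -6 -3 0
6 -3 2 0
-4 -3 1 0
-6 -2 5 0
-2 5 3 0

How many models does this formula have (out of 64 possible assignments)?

Case analysis on v3 and v2:
  v3=T, v2=T: 6 of the 16 assignments to (v1,v4,v5,v6) work.
  v3=T, v2=F: remaining (v1,v4,v5,v6) ∈ {(F,F,F,T); (T,F,F,T); (T,F,T,T)} — 3.
  v3=F, v2=T: v6 free; 3 ways for (v1,v4,v5) × 2^1 = 6.
  v3=F, v2=F: v6 free; 7 ways for (v1,v4,v5) × 2^1 = 14.
Total: 6 + 3 + 6 + 14 = 29.

29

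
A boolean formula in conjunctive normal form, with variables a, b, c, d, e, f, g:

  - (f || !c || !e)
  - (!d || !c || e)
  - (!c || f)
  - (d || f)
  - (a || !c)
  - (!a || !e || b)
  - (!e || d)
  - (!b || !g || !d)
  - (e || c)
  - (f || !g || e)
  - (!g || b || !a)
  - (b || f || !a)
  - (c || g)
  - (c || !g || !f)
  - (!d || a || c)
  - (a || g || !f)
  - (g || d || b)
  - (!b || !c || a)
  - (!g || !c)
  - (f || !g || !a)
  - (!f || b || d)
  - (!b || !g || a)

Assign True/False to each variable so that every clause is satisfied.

Try a = True.
The remaining clauses are satisfied by b = True, c = True, d = False, e = False, f = True, g = False.

a = T, b = T, c = T, d = F, e = F, f = T, g = F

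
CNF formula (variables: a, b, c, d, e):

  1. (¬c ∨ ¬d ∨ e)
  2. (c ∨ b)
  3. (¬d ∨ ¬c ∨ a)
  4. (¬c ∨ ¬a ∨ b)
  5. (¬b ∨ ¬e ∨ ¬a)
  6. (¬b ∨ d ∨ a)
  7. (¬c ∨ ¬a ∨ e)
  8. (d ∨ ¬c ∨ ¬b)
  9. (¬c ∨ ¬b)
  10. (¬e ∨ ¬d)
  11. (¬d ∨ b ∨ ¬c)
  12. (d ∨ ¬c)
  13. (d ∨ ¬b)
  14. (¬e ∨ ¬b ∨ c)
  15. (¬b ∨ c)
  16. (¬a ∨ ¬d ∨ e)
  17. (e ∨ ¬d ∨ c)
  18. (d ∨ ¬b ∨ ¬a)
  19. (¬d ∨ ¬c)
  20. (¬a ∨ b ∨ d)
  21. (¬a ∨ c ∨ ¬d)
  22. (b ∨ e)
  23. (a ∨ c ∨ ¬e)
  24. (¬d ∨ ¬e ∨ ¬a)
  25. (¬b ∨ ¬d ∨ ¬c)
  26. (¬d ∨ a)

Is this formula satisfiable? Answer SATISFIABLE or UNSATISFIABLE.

UNSATISFIABLE

d = True:
  propagation gives e=False, c=False; an empty clause results — contradiction.
d = False:
  propagation gives c=False, b=True; an empty clause results — contradiction.
Every branch closes, so no satisfying assignment exists.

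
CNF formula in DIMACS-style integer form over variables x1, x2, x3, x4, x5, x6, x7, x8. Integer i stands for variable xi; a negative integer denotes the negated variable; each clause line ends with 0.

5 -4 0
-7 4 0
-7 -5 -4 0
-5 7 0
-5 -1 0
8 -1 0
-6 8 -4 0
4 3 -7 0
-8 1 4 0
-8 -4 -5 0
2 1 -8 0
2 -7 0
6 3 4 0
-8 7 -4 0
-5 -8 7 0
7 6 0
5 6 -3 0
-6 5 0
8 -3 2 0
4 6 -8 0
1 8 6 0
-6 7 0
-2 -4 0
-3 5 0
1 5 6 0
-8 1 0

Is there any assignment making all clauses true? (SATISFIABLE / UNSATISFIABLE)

x4 = True:
  propagation gives x5=True, x7=False; an empty clause results — contradiction.
x4 = False:
  propagation gives x7=False, x5=False, x6=True; an empty clause results — contradiction.
Every branch closes, so no satisfying assignment exists.

UNSATISFIABLE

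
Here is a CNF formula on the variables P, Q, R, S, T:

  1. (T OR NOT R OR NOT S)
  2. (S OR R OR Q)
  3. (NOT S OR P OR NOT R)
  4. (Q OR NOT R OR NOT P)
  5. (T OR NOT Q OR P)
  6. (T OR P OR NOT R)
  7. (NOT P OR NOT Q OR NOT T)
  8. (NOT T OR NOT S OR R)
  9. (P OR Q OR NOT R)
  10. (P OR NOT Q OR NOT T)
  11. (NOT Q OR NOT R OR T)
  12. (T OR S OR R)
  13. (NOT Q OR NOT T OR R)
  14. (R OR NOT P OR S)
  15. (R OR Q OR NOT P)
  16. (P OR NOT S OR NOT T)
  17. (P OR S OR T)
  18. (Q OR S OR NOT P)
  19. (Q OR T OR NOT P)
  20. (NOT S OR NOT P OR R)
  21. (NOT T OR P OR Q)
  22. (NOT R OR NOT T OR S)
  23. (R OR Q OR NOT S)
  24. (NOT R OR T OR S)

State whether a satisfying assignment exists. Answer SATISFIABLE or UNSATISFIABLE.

UNSATISFIABLE

R = True:
  P = True:
    propagation gives Q=True, T=False; an empty clause results — contradiction.
  P = False:
    propagation gives S=False, T=True; an empty clause results — contradiction.
R = False:
  P = True:
    propagation gives S=True; an empty clause results — contradiction.
  P = False:
    T = True:
      propagation gives S=False, Q=True; contradiction.
    T = False:
      propagation gives Q=False, S=True; contradiction.
Every branch closes, so no satisfying assignment exists.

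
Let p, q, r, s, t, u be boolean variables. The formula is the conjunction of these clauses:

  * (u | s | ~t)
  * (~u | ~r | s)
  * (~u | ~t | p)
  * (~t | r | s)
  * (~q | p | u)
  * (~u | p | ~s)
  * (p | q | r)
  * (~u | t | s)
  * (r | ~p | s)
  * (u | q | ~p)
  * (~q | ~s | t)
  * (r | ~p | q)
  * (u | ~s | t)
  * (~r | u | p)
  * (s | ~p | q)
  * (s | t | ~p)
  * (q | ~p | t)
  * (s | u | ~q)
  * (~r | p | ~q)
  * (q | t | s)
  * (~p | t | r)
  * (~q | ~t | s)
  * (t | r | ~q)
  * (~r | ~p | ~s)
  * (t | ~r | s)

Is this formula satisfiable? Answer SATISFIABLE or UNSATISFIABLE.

Branch on p: take p = True.
Branch on q: take q = True.
The remaining clauses are satisfied by r = False, s = True, t = True, u = False.
Every clause has at least one true literal under this assignment.
So p = True, q = True, r = False, s = True, t = True, u = False is a satisfying assignment.

SATISFIABLE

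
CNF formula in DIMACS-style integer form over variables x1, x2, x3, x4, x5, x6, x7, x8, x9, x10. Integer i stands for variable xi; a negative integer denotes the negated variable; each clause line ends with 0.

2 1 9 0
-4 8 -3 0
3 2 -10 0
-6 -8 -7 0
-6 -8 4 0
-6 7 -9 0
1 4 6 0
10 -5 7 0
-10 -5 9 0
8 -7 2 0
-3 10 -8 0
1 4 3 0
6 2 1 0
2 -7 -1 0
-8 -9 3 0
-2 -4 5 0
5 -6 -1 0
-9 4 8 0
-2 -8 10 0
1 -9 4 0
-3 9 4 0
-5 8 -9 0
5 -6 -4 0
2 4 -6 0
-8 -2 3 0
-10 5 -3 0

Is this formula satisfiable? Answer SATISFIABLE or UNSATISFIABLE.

SATISFIABLE

Branch on x1: take x1 = True.
Try x2 = True.
The remaining clauses are satisfied by x3 = False, x4 = False, x5 = False, x6 = False, x7 = True, x8 = False, x9 = False, x10 = False.
Every clause has at least one true literal under this assignment.
So x1=T, x2=T, x3=F, x4=F, x5=F, x6=F, x7=T, x8=F, x9=F, x10=F is a satisfying assignment.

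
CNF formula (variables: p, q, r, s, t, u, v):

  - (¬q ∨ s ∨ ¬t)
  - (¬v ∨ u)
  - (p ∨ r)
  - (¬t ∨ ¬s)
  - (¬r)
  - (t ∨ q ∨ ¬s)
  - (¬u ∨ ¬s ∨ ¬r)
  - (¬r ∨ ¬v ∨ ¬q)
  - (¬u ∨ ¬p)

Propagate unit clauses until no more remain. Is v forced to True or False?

False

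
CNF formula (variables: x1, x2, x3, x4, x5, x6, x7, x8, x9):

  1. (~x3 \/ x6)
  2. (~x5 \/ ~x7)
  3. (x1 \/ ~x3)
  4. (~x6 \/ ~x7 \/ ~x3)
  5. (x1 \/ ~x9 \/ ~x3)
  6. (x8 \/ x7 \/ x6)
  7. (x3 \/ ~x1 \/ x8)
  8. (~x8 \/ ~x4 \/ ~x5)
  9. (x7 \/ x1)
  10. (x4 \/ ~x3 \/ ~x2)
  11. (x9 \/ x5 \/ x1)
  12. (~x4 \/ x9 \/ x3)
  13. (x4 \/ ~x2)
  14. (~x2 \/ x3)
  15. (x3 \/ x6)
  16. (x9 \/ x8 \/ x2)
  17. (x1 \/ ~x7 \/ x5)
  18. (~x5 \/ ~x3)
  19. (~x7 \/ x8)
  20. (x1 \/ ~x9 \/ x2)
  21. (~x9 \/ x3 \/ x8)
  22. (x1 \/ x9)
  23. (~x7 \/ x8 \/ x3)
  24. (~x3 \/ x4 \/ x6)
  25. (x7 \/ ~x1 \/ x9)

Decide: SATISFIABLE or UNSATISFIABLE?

SATISFIABLE

Set x1 = True and propagate.
The remaining clauses are satisfied by x2 = False, x3 = True, x4 = True, x5 = False, x6 = True, x7 = False, x8 = False, x9 = True.
So x1=T, x2=F, x3=T, x4=T, x5=F, x6=T, x7=F, x8=F, x9=T is a satisfying assignment.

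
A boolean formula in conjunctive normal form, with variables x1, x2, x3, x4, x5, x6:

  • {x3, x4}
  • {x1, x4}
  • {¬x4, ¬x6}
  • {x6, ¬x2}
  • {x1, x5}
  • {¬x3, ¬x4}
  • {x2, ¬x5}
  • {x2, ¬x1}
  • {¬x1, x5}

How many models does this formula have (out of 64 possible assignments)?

1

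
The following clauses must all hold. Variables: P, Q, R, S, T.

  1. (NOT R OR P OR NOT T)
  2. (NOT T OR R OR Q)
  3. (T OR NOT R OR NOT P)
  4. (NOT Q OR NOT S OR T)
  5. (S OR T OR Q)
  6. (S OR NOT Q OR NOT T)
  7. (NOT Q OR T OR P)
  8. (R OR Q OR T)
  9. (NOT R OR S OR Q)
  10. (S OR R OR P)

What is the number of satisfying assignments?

The models are:
  P=F Q=F R=T S=T T=F
  P=F Q=T R=F S=T T=T
  P=T Q=F R=T S=T T=T
  P=T Q=T R=F S=F T=F
  P=T Q=T R=F S=T T=T
  P=T Q=T R=T S=T T=T
That's 6 in total.

6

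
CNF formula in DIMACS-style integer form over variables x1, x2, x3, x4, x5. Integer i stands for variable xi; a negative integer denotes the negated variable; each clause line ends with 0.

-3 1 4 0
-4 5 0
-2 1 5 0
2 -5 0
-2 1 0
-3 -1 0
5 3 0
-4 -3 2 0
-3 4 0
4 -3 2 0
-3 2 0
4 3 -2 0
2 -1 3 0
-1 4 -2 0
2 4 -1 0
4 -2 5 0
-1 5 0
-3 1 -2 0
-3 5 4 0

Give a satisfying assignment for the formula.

Branch on x1: take x1 = True.
  then x3 is forced to False.
  then x5 is forced to True.
  then x2 is forced to True.
  then x4 is forced to True.

x1=True  x2=True  x3=False  x4=True  x5=True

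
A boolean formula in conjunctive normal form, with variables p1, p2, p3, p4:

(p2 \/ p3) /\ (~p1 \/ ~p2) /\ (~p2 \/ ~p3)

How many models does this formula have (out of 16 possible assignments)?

6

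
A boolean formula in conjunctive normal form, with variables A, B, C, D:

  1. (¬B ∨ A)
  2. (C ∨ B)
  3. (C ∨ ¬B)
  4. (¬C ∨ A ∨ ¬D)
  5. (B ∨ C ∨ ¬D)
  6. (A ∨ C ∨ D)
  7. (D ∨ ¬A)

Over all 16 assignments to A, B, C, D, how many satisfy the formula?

3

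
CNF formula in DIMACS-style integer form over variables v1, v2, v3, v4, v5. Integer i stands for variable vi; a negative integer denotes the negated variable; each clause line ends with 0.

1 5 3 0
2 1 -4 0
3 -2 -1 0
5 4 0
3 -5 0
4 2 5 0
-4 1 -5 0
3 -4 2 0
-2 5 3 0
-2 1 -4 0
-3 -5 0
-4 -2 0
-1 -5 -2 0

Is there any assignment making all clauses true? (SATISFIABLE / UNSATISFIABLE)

SATISFIABLE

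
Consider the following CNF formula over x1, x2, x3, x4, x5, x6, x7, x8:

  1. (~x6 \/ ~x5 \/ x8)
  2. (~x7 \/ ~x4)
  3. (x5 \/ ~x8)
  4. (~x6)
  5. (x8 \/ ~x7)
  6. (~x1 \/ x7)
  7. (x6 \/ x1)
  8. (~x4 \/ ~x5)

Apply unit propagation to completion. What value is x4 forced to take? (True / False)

Unit clause (~x6) sets x6 = False.
In (x1 \/ x6), x6 is now false; x1 must hold, so x1 = True.
(~x1 \/ x7) with x1 = True leaves only x7, so x7 = True.
(~x7 \/ ~x4) with x7 = True leaves only ~x4, so x4 = False.

False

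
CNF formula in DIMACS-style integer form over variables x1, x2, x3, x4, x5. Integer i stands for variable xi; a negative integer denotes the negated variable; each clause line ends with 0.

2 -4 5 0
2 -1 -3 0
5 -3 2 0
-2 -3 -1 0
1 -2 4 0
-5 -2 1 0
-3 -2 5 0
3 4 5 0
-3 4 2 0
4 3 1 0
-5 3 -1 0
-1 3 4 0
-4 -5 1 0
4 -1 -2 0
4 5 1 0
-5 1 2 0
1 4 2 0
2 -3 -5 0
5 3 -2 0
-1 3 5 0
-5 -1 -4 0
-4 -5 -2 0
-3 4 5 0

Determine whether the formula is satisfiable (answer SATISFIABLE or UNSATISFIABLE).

UNSATISFIABLE

x5 = True:
  x1 = True:
    propagation gives x3=True, x2=True; an empty clause results — contradiction.
  x1 = False:
    propagation gives x2=False; an empty clause results — contradiction.
x5 = False:
  x3 = True:
    propagation gives x2=True; an empty clause results — contradiction.
  x3 = False:
    propagation gives x4=True, x2=True; an empty clause results — contradiction.
Every branch closes, so no satisfying assignment exists.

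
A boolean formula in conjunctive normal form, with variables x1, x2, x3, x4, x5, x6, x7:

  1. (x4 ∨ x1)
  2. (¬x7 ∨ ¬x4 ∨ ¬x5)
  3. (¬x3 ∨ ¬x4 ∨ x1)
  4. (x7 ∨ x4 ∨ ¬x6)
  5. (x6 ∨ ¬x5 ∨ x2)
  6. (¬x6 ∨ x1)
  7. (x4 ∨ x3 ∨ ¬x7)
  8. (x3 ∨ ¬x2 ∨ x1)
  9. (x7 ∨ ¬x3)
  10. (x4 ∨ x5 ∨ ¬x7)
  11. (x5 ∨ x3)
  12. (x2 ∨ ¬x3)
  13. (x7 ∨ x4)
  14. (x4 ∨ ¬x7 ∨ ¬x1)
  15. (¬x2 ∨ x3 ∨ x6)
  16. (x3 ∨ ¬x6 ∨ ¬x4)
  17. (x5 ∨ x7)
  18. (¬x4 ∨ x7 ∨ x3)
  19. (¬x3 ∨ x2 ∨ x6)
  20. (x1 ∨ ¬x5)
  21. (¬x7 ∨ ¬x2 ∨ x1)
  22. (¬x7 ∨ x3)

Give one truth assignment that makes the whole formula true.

x1=1  x2=1  x3=1  x4=1  x5=0  x6=1  x7=1

Try x1 = True.
Try x2 = True.
Branch on x3: take x3 = True.
  then x7 is forced to True.
  then x4 is forced to True.
  then x5 is forced to False.
x6 is now unconstrained; take x6 = True.
Every clause has at least one true literal under this assignment.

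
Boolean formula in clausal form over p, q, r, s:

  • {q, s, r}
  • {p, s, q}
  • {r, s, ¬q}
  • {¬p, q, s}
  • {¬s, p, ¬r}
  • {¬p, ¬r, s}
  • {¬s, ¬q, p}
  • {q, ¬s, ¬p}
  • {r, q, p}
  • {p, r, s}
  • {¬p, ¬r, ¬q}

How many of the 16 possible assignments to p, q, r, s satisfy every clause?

2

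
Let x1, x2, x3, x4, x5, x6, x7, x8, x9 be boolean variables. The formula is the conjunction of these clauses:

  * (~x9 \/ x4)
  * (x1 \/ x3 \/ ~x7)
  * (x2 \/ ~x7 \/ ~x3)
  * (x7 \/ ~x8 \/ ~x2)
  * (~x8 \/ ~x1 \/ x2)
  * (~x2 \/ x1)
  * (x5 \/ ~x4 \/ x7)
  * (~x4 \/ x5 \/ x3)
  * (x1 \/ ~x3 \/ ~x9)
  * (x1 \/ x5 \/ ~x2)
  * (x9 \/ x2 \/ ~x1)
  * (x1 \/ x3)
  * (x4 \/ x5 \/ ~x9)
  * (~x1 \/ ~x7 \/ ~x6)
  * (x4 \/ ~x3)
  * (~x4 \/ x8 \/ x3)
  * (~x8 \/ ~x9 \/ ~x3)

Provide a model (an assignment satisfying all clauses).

x1=True, x2=True, x3=False, x4=False, x5=True, x6=False, x7=False, x8=False, x9=False

Pure literal: x5 appears only positively; assign x5 = True.
Pure literal: x6 appears only negated; assign x6 = False.
Branch on x1: take x1 = True.
Branch on x2: take x2 = True.
Set x3 = False and propagate.
The remaining clauses are satisfied by x4 = False, x7 = False, x8 = False, x9 = False.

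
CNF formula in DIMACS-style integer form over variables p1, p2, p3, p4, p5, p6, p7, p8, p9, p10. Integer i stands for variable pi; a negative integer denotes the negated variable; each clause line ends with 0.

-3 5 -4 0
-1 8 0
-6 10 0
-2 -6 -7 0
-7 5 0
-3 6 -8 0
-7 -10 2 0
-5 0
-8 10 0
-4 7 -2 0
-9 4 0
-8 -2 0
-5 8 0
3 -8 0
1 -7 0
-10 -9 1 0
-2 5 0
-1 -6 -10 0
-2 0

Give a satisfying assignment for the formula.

The clause (¬p5) is unit: p5 must be False.
Unit propagation: (¬p7) forces p7 = False.
Unit propagation: (¬p2) forces p2 = False.
p9 occurs only negated in the remaining clauses — set p9 = False.
Set p1 = False and propagate.
Branch on p3: take p3 = True.
  then p4 is forced to False.
Branch on p6: take p6 = False.
  then p8 is forced to False.
p10 is now unconstrained; take p10 = True.
Every clause has at least one true literal under this assignment.

p1 = False, p2 = False, p3 = True, p4 = False, p5 = False, p6 = False, p7 = False, p8 = False, p9 = False, p10 = True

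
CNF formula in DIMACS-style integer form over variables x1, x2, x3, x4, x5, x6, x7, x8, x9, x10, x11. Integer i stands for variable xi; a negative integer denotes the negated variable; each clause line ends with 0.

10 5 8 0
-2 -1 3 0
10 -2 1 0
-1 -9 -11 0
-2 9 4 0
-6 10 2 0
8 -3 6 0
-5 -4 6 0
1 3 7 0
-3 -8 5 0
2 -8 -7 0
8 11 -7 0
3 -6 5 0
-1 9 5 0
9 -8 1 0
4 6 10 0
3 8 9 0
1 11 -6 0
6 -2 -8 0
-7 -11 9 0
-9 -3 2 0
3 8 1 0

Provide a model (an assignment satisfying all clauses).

x1 = T, x2 = F, x3 = F, x4 = F, x5 = T, x6 = T, x7 = F, x8 = T, x9 = T, x10 = T, x11 = F

Check each clause:
  1. (x5 ∨ x8 ∨ x10) — x8 is true.
  2. (¬x1 ∨ ¬x2 ∨ x3) — ¬x2 is true.
  3. (¬x2 ∨ x10 ∨ x1) — x1 is true.
  4. (¬x9 ∨ ¬x11 ∨ ¬x1) — ¬x11 is true.
  5. (¬x2 ∨ x9 ∨ x4) — x9 is true.
  6. (x2 ∨ x10 ∨ ¬x6) — x10 is true.
  7. (¬x3 ∨ x6 ∨ x8) — x8 is true.
  8. (x6 ∨ ¬x4 ∨ ¬x5) — ¬x4 is true.
  9. (x7 ∨ x3 ∨ x1) — x1 is true.
  10. (¬x3 ∨ ¬x8 ∨ x5) — ¬x3 is true.
  11. (¬x7 ∨ x2 ∨ ¬x8) — ¬x7 is true.
  12. (x11 ∨ x8 ∨ ¬x7) — x8 is true.
  13. (x5 ∨ ¬x6 ∨ x3) — x5 is true.
  14. (¬x1 ∨ x9 ∨ x5) — x9 is true.
  15. (x9 ∨ ¬x8 ∨ x1) — x9 is true.
  16. (x10 ∨ x6 ∨ x4) — x10 is true.
  17. (x3 ∨ x8 ∨ x9) — x8 is true.
  18. (¬x6 ∨ x11 ∨ x1) — x1 is true.
  19. (x6 ∨ ¬x2 ∨ ¬x8) — x6 is true.
  20. (¬x7 ∨ ¬x11 ∨ x9) — x9 is true.
  21. (x2 ∨ ¬x3 ∨ ¬x9) — ¬x3 is true.
  22. (x1 ∨ x3 ∨ x8) — x8 is true.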